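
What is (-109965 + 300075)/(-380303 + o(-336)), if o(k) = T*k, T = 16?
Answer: -190110/385679 ≈ -0.49292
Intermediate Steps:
o(k) = 16*k
(-109965 + 300075)/(-380303 + o(-336)) = (-109965 + 300075)/(-380303 + 16*(-336)) = 190110/(-380303 - 5376) = 190110/(-385679) = 190110*(-1/385679) = -190110/385679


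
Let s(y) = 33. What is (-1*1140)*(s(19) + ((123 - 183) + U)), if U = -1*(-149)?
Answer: -139080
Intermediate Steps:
U = 149
(-1*1140)*(s(19) + ((123 - 183) + U)) = (-1*1140)*(33 + ((123 - 183) + 149)) = -1140*(33 + (-60 + 149)) = -1140*(33 + 89) = -1140*122 = -139080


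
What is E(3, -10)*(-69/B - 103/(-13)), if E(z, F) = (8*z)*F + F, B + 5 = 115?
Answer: -260825/143 ≈ -1824.0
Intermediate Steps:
B = 110 (B = -5 + 115 = 110)
E(z, F) = F + 8*F*z (E(z, F) = 8*F*z + F = F + 8*F*z)
E(3, -10)*(-69/B - 103/(-13)) = (-10*(1 + 8*3))*(-69/110 - 103/(-13)) = (-10*(1 + 24))*(-69*1/110 - 103*(-1/13)) = (-10*25)*(-69/110 + 103/13) = -250*10433/1430 = -260825/143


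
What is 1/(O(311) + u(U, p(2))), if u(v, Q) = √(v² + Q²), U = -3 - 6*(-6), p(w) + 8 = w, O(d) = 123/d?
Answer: -12751/36265332 + 483605*√5/36265332 ≈ 0.029467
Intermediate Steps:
p(w) = -8 + w
U = 33 (U = -3 + 36 = 33)
u(v, Q) = √(Q² + v²)
1/(O(311) + u(U, p(2))) = 1/(123/311 + √((-8 + 2)² + 33²)) = 1/(123*(1/311) + √((-6)² + 1089)) = 1/(123/311 + √(36 + 1089)) = 1/(123/311 + √1125) = 1/(123/311 + 15*√5)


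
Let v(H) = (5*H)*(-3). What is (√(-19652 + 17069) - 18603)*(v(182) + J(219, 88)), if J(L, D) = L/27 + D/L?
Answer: 3695831139/73 - 1788017*I*√287/219 ≈ 5.0628e+7 - 1.3831e+5*I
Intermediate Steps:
v(H) = -15*H
J(L, D) = L/27 + D/L (J(L, D) = L*(1/27) + D/L = L/27 + D/L)
(√(-19652 + 17069) - 18603)*(v(182) + J(219, 88)) = (√(-19652 + 17069) - 18603)*(-15*182 + ((1/27)*219 + 88/219)) = (√(-2583) - 18603)*(-2730 + (73/9 + 88*(1/219))) = (3*I*√287 - 18603)*(-2730 + (73/9 + 88/219)) = (-18603 + 3*I*√287)*(-2730 + 5593/657) = (-18603 + 3*I*√287)*(-1788017/657) = 3695831139/73 - 1788017*I*√287/219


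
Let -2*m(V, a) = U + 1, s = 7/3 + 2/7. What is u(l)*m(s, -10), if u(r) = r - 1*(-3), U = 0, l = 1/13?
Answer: -20/13 ≈ -1.5385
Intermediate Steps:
l = 1/13 ≈ 0.076923
s = 55/21 (s = 7*(⅓) + 2*(⅐) = 7/3 + 2/7 = 55/21 ≈ 2.6190)
m(V, a) = -½ (m(V, a) = -(0 + 1)/2 = -½*1 = -½)
u(r) = 3 + r (u(r) = r + 3 = 3 + r)
u(l)*m(s, -10) = (3 + 1/13)*(-½) = (40/13)*(-½) = -20/13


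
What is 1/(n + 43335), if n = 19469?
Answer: 1/62804 ≈ 1.5923e-5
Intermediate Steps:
1/(n + 43335) = 1/(19469 + 43335) = 1/62804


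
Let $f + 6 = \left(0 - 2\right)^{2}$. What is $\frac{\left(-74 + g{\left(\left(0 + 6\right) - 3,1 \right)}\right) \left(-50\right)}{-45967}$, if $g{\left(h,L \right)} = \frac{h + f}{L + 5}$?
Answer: $- \frac{11075}{137901} \approx -0.080311$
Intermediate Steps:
$f = -2$ ($f = -6 + \left(0 - 2\right)^{2} = -6 + \left(-2\right)^{2} = -6 + 4 = -2$)
$g{\left(h,L \right)} = \frac{-2 + h}{5 + L}$ ($g{\left(h,L \right)} = \frac{h - 2}{L + 5} = \frac{-2 + h}{5 + L}$)
$\frac{\left(-74 + g{\left(\left(0 + 6\right) - 3,1 \right)}\right) \left(-50\right)}{-45967} = \frac{\left(-74 + \frac{-2 + \left(\left(0 + 6\right) - 3\right)}{5 + 1}\right) \left(-50\right)}{-45967} = \left(-74 + \frac{-2 + \left(6 - 3\right)}{6}\right) \left(-50\right) \left(- \frac{1}{45967}\right) = \left(-74 + \frac{-2 + 3}{6}\right) \left(-50\right) \left(- \frac{1}{45967}\right) = \left(-74 + \frac{1}{6} \cdot 1\right) \left(-50\right) \left(- \frac{1}{45967}\right) = \left(-74 + \frac{1}{6}\right) \left(-50\right) \left(- \frac{1}{45967}\right) = \left(- \frac{443}{6}\right) \left(-50\right) \left(- \frac{1}{45967}\right) = \frac{11075}{3} \left(- \frac{1}{45967}\right) = - \frac{11075}{137901}$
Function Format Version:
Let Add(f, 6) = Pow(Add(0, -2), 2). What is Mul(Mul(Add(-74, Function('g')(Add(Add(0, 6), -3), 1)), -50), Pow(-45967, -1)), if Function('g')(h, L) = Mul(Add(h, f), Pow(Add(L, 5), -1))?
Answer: Rational(-11075, 137901) ≈ -0.080311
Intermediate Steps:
f = -2 (f = Add(-6, Pow(Add(0, -2), 2)) = Add(-6, Pow(-2, 2)) = Add(-6, 4) = -2)
Function('g')(h, L) = Mul(Pow(Add(5, L), -1), Add(-2, h)) (Function('g')(h, L) = Mul(Add(h, -2), Pow(Add(L, 5), -1)) = Mul(Add(-2, h), Pow(Add(5, L), -1)) = Mul(Pow(Add(5, L), -1), Add(-2, h)))
Mul(Mul(Add(-74, Function('g')(Add(Add(0, 6), -3), 1)), -50), Pow(-45967, -1)) = Mul(Mul(Add(-74, Mul(Pow(Add(5, 1), -1), Add(-2, Add(Add(0, 6), -3)))), -50), Pow(-45967, -1)) = Mul(Mul(Add(-74, Mul(Pow(6, -1), Add(-2, Add(6, -3)))), -50), Rational(-1, 45967)) = Mul(Mul(Add(-74, Mul(Rational(1, 6), Add(-2, 3))), -50), Rational(-1, 45967)) = Mul(Mul(Add(-74, Mul(Rational(1, 6), 1)), -50), Rational(-1, 45967)) = Mul(Mul(Add(-74, Rational(1, 6)), -50), Rational(-1, 45967)) = Mul(Mul(Rational(-443, 6), -50), Rational(-1, 45967)) = Mul(Rational(11075, 3), Rational(-1, 45967)) = Rational(-11075, 137901)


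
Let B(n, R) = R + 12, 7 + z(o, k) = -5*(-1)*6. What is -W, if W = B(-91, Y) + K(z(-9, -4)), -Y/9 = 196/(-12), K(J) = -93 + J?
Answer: -89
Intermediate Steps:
z(o, k) = 23 (z(o, k) = -7 - 5*(-1)*6 = -7 + 5*6 = -7 + 30 = 23)
Y = 147 (Y = -1764/(-12) = -1764*(-1)/12 = -9*(-49/3) = 147)
B(n, R) = 12 + R
W = 89 (W = (12 + 147) + (-93 + 23) = 159 - 70 = 89)
-W = -1*89 = -89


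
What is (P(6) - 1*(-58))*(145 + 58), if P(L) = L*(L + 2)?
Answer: 21518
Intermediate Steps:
P(L) = L*(2 + L)
(P(6) - 1*(-58))*(145 + 58) = (6*(2 + 6) - 1*(-58))*(145 + 58) = (6*8 + 58)*203 = (48 + 58)*203 = 106*203 = 21518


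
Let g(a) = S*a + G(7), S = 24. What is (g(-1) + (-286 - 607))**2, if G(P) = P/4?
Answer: 13402921/16 ≈ 8.3768e+5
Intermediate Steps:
G(P) = P/4 (G(P) = P*(1/4) = P/4)
g(a) = 7/4 + 24*a (g(a) = 24*a + (1/4)*7 = 24*a + 7/4 = 7/4 + 24*a)
(g(-1) + (-286 - 607))**2 = ((7/4 + 24*(-1)) + (-286 - 607))**2 = ((7/4 - 24) - 893)**2 = (-89/4 - 893)**2 = (-3661/4)**2 = 13402921/16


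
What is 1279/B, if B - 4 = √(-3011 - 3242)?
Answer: 5116/6269 - 16627*I*√37/6269 ≈ 0.81608 - 16.133*I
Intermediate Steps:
B = 4 + 13*I*√37 (B = 4 + √(-3011 - 3242) = 4 + √(-6253) = 4 + 13*I*√37 ≈ 4.0 + 79.076*I)
1279/B = 1279/(4 + 13*I*√37)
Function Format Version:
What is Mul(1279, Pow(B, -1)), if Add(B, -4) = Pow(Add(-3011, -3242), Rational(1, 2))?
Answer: Add(Rational(5116, 6269), Mul(Rational(-16627, 6269), I, Pow(37, Rational(1, 2)))) ≈ Add(0.81608, Mul(-16.133, I))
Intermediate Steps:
B = Add(4, Mul(13, I, Pow(37, Rational(1, 2)))) (B = Add(4, Pow(Add(-3011, -3242), Rational(1, 2))) = Add(4, Pow(-6253, Rational(1, 2))) = Add(4, Mul(13, I, Pow(37, Rational(1, 2)))) ≈ Add(4.0000, Mul(79.076, I)))
Mul(1279, Pow(B, -1)) = Mul(1279, Pow(Add(4, Mul(13, I, Pow(37, Rational(1, 2)))), -1))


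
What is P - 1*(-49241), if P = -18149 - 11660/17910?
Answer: 55684606/1791 ≈ 31091.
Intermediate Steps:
P = -32506025/1791 (P = -18149 - 11660*1/17910 = -18149 - 1166/1791 = -32506025/1791 ≈ -18150.)
P - 1*(-49241) = -32506025/1791 - 1*(-49241) = -32506025/1791 + 49241 = 55684606/1791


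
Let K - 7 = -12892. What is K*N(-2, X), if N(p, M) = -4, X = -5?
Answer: 51540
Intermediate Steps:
K = -12885 (K = 7 - 12892 = -12885)
K*N(-2, X) = -12885*(-4) = 51540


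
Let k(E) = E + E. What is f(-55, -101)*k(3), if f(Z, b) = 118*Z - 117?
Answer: -39642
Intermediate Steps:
f(Z, b) = -117 + 118*Z
k(E) = 2*E
f(-55, -101)*k(3) = (-117 + 118*(-55))*(2*3) = (-117 - 6490)*6 = -6607*6 = -39642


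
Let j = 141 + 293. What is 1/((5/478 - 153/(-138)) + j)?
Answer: 5497/2391850 ≈ 0.0022982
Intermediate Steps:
j = 434
1/((5/478 - 153/(-138)) + j) = 1/((5/478 - 153/(-138)) + 434) = 1/((5*(1/478) - 153*(-1/138)) + 434) = 1/((5/478 + 51/46) + 434) = 1/(6152/5497 + 434) = 1/(2391850/5497) = 5497/2391850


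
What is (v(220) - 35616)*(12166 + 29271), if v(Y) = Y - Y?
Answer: -1475820192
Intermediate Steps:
v(Y) = 0
(v(220) - 35616)*(12166 + 29271) = (0 - 35616)*(12166 + 29271) = -35616*41437 = -1475820192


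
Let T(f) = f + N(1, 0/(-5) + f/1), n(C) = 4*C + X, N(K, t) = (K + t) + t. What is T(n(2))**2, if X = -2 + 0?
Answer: 361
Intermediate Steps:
X = -2
N(K, t) = K + 2*t
n(C) = -2 + 4*C (n(C) = 4*C - 2 = -2 + 4*C)
T(f) = 1 + 3*f (T(f) = f + (1 + 2*(0/(-5) + f/1)) = f + (1 + 2*(0*(-1/5) + f*1)) = f + (1 + 2*(0 + f)) = f + (1 + 2*f) = 1 + 3*f)
T(n(2))**2 = (1 + 3*(-2 + 4*2))**2 = (1 + 3*(-2 + 8))**2 = (1 + 3*6)**2 = (1 + 18)**2 = 19**2 = 361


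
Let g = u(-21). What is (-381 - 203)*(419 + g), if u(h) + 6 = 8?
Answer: -245864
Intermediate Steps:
u(h) = 2 (u(h) = -6 + 8 = 2)
g = 2
(-381 - 203)*(419 + g) = (-381 - 203)*(419 + 2) = -584*421 = -245864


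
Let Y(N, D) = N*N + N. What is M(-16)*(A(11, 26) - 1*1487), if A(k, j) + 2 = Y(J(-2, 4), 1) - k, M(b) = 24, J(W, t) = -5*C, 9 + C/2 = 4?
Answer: 25200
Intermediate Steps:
C = -10 (C = -18 + 2*4 = -18 + 8 = -10)
J(W, t) = 50 (J(W, t) = -5*(-10) = 50)
Y(N, D) = N + N² (Y(N, D) = N² + N = N + N²)
A(k, j) = 2548 - k (A(k, j) = -2 + (50*(1 + 50) - k) = -2 + (50*51 - k) = -2 + (2550 - k) = 2548 - k)
M(-16)*(A(11, 26) - 1*1487) = 24*((2548 - 1*11) - 1*1487) = 24*((2548 - 11) - 1487) = 24*(2537 - 1487) = 24*1050 = 25200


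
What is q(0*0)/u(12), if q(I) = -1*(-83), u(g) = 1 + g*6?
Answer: 83/73 ≈ 1.1370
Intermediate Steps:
u(g) = 1 + 6*g
q(I) = 83
q(0*0)/u(12) = 83/(1 + 6*12) = 83/(1 + 72) = 83/73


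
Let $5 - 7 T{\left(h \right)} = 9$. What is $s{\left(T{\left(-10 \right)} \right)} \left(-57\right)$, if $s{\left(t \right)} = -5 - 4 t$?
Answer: $\frac{1083}{7} \approx 154.71$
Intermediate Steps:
$T{\left(h \right)} = - \frac{4}{7}$ ($T{\left(h \right)} = \frac{5}{7} - \frac{9}{7} = - \frac{4}{7}$)
$s{\left(T{\left(-10 \right)} \right)} \left(-57\right) = \left(-5 - - \frac{16}{7}\right) \left(-57\right) = \left(-5 + \frac{16}{7}\right) \left(-57\right) = \left(- \frac{19}{7}\right) \left(-57\right) = \frac{1083}{7}$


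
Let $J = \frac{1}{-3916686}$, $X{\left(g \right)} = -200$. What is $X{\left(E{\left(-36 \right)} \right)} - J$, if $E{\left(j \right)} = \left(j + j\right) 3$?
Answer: $- \frac{783337199}{3916686} \approx -200.0$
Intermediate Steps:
$E{\left(j \right)} = 6 j$ ($E{\left(j \right)} = 2 j 3 = 6 j$)
$J = - \frac{1}{3916686} \approx -2.5532 \cdot 10^{-7}$
$X{\left(E{\left(-36 \right)} \right)} - J = -200 - - \frac{1}{3916686} = -200 + \frac{1}{3916686} = - \frac{783337199}{3916686}$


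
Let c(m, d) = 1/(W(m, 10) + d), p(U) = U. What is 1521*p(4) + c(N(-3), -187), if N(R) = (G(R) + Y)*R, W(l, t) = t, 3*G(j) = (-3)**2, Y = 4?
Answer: 1076867/177 ≈ 6084.0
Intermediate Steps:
G(j) = 3 (G(j) = (1/3)*(-3)**2 = (1/3)*9 = 3)
N(R) = 7*R (N(R) = (3 + 4)*R = 7*R)
c(m, d) = 1/(10 + d)
1521*p(4) + c(N(-3), -187) = 1521*4 + 1/(10 - 187) = 6084 + 1/(-177) = 6084 - 1/177 = 1076867/177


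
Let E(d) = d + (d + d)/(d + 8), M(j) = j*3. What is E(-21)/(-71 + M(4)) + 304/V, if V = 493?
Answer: 347051/378131 ≈ 0.91781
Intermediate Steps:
M(j) = 3*j
E(d) = d + 2*d/(8 + d) (E(d) = d + (2*d)/(8 + d) = d + 2*d/(8 + d))
E(-21)/(-71 + M(4)) + 304/V = (-21*(10 - 21)/(8 - 21))/(-71 + 3*4) + 304/493 = (-21*(-11)/(-13))/(-71 + 12) + 304*(1/493) = -21*(-1/13)*(-11)/(-59) + 304/493 = -231/13*(-1/59) + 304/493 = 231/767 + 304/493 = 347051/378131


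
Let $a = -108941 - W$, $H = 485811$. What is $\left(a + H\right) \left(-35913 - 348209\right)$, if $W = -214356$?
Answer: $-227102913572$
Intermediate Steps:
$a = 105415$ ($a = -108941 - -214356 = -108941 + 214356 = 105415$)
$\left(a + H\right) \left(-35913 - 348209\right) = \left(105415 + 485811\right) \left(-35913 - 348209\right) = 591226 \left(-384122\right) = -227102913572$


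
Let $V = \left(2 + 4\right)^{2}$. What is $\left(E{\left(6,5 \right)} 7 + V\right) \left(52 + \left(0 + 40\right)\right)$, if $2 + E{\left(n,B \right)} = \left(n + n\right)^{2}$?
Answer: $94760$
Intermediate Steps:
$E{\left(n,B \right)} = -2 + 4 n^{2}$ ($E{\left(n,B \right)} = -2 + \left(n + n\right)^{2} = -2 + \left(2 n\right)^{2} = -2 + 4 n^{2}$)
$V = 36$ ($V = 6^{2} = 36$)
$\left(E{\left(6,5 \right)} 7 + V\right) \left(52 + \left(0 + 40\right)\right) = \left(\left(-2 + 4 \cdot 6^{2}\right) 7 + 36\right) \left(52 + \left(0 + 40\right)\right) = \left(\left(-2 + 4 \cdot 36\right) 7 + 36\right) \left(52 + 40\right) = \left(\left(-2 + 144\right) 7 + 36\right) 92 = \left(142 \cdot 7 + 36\right) 92 = \left(994 + 36\right) 92 = 1030 \cdot 92 = 94760$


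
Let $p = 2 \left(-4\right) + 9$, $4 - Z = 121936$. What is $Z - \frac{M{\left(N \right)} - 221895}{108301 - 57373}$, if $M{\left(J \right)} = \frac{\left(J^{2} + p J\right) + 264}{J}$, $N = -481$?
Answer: $- \frac{995594726779}{8165456} \approx -1.2193 \cdot 10^{5}$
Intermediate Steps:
$Z = -121932$ ($Z = 4 - 121936 = -121932$)
$p = 1$ ($p = -8 + 9 = 1$)
$M{\left(J \right)} = \frac{264 + J + J^{2}}{J}$ ($M{\left(J \right)} = \frac{\left(J^{2} + 1 J\right) + 264}{J} = \frac{\left(J^{2} + J\right) + 264}{J} = \frac{\left(J + J^{2}\right) + 264}{J} = \frac{264 + J + J^{2}}{J}$)
$Z - \frac{M{\left(N \right)} - 221895}{108301 - 57373} = -121932 - \frac{\left(1 - 481 + \frac{264}{-481}\right) - 221895}{108301 - 57373} = -121932 - \frac{\left(1 - 481 + 264 \left(- \frac{1}{481}\right)\right) - 221895}{50928} = -121932 - \left(\left(1 - 481 - \frac{264}{481}\right) - 221895\right) \frac{1}{50928} = -121932 - \left(- \frac{231144}{481} - 221895\right) \frac{1}{50928} = -121932 - \left(- \frac{106962639}{481}\right) \frac{1}{50928} = -121932 - - \frac{35654213}{8165456} = -121932 + \frac{35654213}{8165456} = - \frac{995594726779}{8165456}$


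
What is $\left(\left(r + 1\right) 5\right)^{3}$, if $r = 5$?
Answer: $27000$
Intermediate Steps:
$\left(\left(r + 1\right) 5\right)^{3} = \left(\left(5 + 1\right) 5\right)^{3} = \left(6 \cdot 5\right)^{3} = 30^{3} = 27000$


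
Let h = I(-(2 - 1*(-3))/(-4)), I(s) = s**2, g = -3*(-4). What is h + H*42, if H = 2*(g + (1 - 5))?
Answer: 10777/16 ≈ 673.56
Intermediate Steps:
g = 12
h = 25/16 (h = (-(2 - 1*(-3))/(-4))**2 = (-(2 + 3)*(-1/4))**2 = (-1*5*(-1/4))**2 = (-5*(-1/4))**2 = (5/4)**2 = 25/16 ≈ 1.5625)
H = 16 (H = 2*(12 + (1 - 5)) = 2*(12 - 4) = 2*8 = 16)
h + H*42 = 25/16 + 16*42 = 25/16 + 672 = 10777/16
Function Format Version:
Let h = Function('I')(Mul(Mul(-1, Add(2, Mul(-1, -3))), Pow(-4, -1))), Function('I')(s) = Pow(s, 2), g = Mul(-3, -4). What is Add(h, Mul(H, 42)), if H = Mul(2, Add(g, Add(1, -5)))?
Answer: Rational(10777, 16) ≈ 673.56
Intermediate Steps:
g = 12
h = Rational(25, 16) (h = Pow(Mul(Mul(-1, Add(2, Mul(-1, -3))), Pow(-4, -1)), 2) = Pow(Mul(Mul(-1, Add(2, 3)), Rational(-1, 4)), 2) = Pow(Mul(Mul(-1, 5), Rational(-1, 4)), 2) = Pow(Mul(-5, Rational(-1, 4)), 2) = Pow(Rational(5, 4), 2) = Rational(25, 16) ≈ 1.5625)
H = 16 (H = Mul(2, Add(12, Add(1, -5))) = Mul(2, Add(12, -4)) = Mul(2, 8) = 16)
Add(h, Mul(H, 42)) = Add(Rational(25, 16), Mul(16, 42)) = Add(Rational(25, 16), 672) = Rational(10777, 16)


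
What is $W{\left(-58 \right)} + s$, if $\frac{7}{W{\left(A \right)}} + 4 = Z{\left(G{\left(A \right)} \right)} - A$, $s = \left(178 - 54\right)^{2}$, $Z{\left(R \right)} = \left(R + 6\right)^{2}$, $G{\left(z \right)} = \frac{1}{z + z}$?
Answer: $\frac{2657093888}{172807} \approx 15376.0$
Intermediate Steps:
$G{\left(z \right)} = \frac{1}{2 z}$
$Z{\left(R \right)} = \left(6 + R\right)^{2}$
$s = 15376$ ($s = 124^{2} = 15376$)
$W{\left(A \right)} = \frac{7}{-4 + \left(6 + \frac{1}{2 A}\right)^{2} - A}$ ($W{\left(A \right)} = \frac{7}{-4 - \left(A - \left(6 + \frac{1}{2 A}\right)^{2}\right)} = \frac{7}{-4 + \left(6 + \frac{1}{2 A}\right)^{2} - A}$)
$W{\left(-58 \right)} + s = - \frac{28 \left(-58\right)^{2}}{- \left(1 + 12 \left(-58\right)\right)^{2} + 4 \left(-58\right)^{2} \left(4 - 58\right)} + 15376 = \left(-28\right) 3364 \frac{1}{- \left(1 - 696\right)^{2} + 4 \cdot 3364 \left(-54\right)} + 15376 = \left(-28\right) 3364 \frac{1}{- \left(-695\right)^{2} - 726624} + 15376 = \left(-28\right) 3364 \frac{1}{\left(-1\right) 483025 - 726624} + 15376 = \left(-28\right) 3364 \frac{1}{-483025 - 726624} + 15376 = \left(-28\right) 3364 \frac{1}{-1209649} + 15376 = \left(-28\right) 3364 \left(- \frac{1}{1209649}\right) + 15376 = \frac{13456}{172807} + 15376 = \frac{2657093888}{172807}$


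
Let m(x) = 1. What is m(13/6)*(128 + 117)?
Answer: 245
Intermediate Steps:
m(13/6)*(128 + 117) = 1*(128 + 117) = 1*245 = 245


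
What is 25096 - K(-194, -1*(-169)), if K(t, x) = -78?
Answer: 25174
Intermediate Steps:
25096 - K(-194, -1*(-169)) = 25096 - 1*(-78) = 25096 + 78 = 25174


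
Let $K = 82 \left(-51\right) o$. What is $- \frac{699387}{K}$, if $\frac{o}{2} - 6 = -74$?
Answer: $- \frac{233129}{189584} \approx -1.2297$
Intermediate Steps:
$o = -136$ ($o = 12 + 2 \left(-74\right) = 12 - 148 = -136$)
$K = 568752$ ($K = 82 \left(-51\right) \left(-136\right) = \left(-4182\right) \left(-136\right) = 568752$)
$- \frac{699387}{K} = - \frac{699387}{568752} = \left(-1\right) \frac{233129}{189584} = - \frac{233129}{189584}$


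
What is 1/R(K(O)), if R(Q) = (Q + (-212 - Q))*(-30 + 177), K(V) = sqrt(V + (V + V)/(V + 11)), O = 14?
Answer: -1/31164 ≈ -3.2088e-5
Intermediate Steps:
K(V) = sqrt(V + 2*V/(11 + V)) (K(V) = sqrt(V + (2*V)/(11 + V)) = sqrt(V + 2*V/(11 + V)))
R(Q) = -31164 (R(Q) = -212*147 = -31164)
1/R(K(O)) = 1/(-31164) = -1/31164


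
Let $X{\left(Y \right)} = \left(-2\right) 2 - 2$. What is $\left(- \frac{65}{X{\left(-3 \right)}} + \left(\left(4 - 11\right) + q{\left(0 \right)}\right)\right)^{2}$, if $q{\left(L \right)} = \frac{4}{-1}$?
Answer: $\frac{1}{36} \approx 0.027778$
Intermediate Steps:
$q{\left(L \right)} = -4$ ($q{\left(L \right)} = 4 \left(-1\right) = -4$)
$X{\left(Y \right)} = -6$ ($X{\left(Y \right)} = -4 - 2 = -6$)
$\left(- \frac{65}{X{\left(-3 \right)}} + \left(\left(4 - 11\right) + q{\left(0 \right)}\right)\right)^{2} = \left(- \frac{65}{-6} + \left(\left(4 - 11\right) - 4\right)\right)^{2} = \left(\left(-65\right) \left(- \frac{1}{6}\right) - 11\right)^{2} = \left(\frac{65}{6} - 11\right)^{2} = \left(- \frac{1}{6}\right)^{2} = \frac{1}{36}$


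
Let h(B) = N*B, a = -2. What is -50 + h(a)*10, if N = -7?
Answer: 90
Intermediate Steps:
h(B) = -7*B
-50 + h(a)*10 = -50 - 7*(-2)*10 = -50 + 14*10 = -50 + 140 = 90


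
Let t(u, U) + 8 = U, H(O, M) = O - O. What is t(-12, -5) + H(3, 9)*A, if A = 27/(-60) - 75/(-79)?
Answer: -13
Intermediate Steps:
H(O, M) = 0
A = 789/1580 (A = 27*(-1/60) - 75*(-1/79) = -9/20 + 75/79 = 789/1580 ≈ 0.49937)
t(u, U) = -8 + U
t(-12, -5) + H(3, 9)*A = (-8 - 5) + 0*(789/1580) = -13 + 0 = -13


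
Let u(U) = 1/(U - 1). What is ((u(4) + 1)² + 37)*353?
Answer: 123197/9 ≈ 13689.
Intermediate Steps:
u(U) = 1/(-1 + U)
((u(4) + 1)² + 37)*353 = ((1/(-1 + 4) + 1)² + 37)*353 = ((1/3 + 1)² + 37)*353 = ((⅓ + 1)² + 37)*353 = ((4/3)² + 37)*353 = (16/9 + 37)*353 = (349/9)*353 = 123197/9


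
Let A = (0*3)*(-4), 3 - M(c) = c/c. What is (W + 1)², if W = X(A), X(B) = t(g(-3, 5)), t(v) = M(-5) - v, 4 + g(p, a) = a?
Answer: 4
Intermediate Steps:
g(p, a) = -4 + a
M(c) = 2 (M(c) = 3 - c/c = 3 - 1*1 = 3 - 1 = 2)
t(v) = 2 - v
A = 0 (A = 0*(-4) = 0)
X(B) = 1 (X(B) = 2 - (-4 + 5) = 2 - 1*1 = 2 - 1 = 1)
W = 1
(W + 1)² = (1 + 1)² = 2² = 4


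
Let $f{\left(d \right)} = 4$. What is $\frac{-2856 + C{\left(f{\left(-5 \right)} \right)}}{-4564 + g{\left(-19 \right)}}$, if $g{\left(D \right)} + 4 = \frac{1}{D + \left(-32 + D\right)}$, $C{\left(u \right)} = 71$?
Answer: $\frac{194950}{319761} \approx 0.60967$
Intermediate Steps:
$g{\left(D \right)} = -4 + \frac{1}{-32 + 2 D}$ ($g{\left(D \right)} = -4 + \frac{1}{D + \left(-32 + D\right)} = -4 + \frac{1}{-32 + 2 D}$)
$\frac{-2856 + C{\left(f{\left(-5 \right)} \right)}}{-4564 + g{\left(-19 \right)}} = \frac{-2856 + 71}{-4564 + \frac{129 - -152}{2 \left(-16 - 19\right)}} = - \frac{2785}{-4564 + \frac{129 + 152}{2 \left(-35\right)}} = - \frac{2785}{-4564 + \frac{1}{2} \left(- \frac{1}{35}\right) 281} = - \frac{2785}{-4564 - \frac{281}{70}} = - \frac{2785}{- \frac{319761}{70}} = \left(-2785\right) \left(- \frac{70}{319761}\right) = \frac{194950}{319761}$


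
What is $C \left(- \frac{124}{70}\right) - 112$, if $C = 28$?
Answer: $- \frac{808}{5} \approx -161.6$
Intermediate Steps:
$C \left(- \frac{124}{70}\right) - 112 = 28 \left(- \frac{124}{70}\right) - 112 = 28 \left(\left(-124\right) \frac{1}{70}\right) - 112 = 28 \left(- \frac{62}{35}\right) - 112 = - \frac{248}{5} - 112 = - \frac{808}{5}$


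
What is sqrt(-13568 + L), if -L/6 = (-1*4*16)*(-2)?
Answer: 32*I*sqrt(14) ≈ 119.73*I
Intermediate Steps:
L = -768 (L = -6*-1*4*16*(-2) = -6*(-4*16)*(-2) = -(-384)*(-2) = -6*128 = -768)
sqrt(-13568 + L) = sqrt(-13568 - 768) = sqrt(-14336) = 32*I*sqrt(14)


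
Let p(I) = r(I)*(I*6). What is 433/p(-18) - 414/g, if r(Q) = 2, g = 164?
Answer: -40109/8856 ≈ -4.5290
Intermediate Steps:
p(I) = 12*I (p(I) = 2*(I*6) = 2*(6*I) = 12*I)
433/p(-18) - 414/g = 433/((12*(-18))) - 414/164 = 433/(-216) - 414*1/164 = 433*(-1/216) - 207/82 = -433/216 - 207/82 = -40109/8856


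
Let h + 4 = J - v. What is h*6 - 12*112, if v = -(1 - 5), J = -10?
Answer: -1452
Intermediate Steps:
v = 4 (v = -1*(-4) = 4)
h = -18 (h = -4 + (-10 - 1*4) = -4 + (-10 - 4) = -4 - 14 = -18)
h*6 - 12*112 = -18*6 - 12*112 = -108 - 1344 = -1452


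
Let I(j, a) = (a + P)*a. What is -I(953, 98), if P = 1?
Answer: -9702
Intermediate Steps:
I(j, a) = a*(1 + a) (I(j, a) = (a + 1)*a = (1 + a)*a = a*(1 + a))
-I(953, 98) = -98*(1 + 98) = -98*99 = -1*9702 = -9702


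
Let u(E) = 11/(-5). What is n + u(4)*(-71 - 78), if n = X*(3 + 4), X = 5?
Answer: 1814/5 ≈ 362.80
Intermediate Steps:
u(E) = -11/5 (u(E) = 11*(-1/5) = -11/5)
n = 35 (n = 5*(3 + 4) = 5*7 = 35)
n + u(4)*(-71 - 78) = 35 - 11*(-71 - 78)/5 = 35 - 11/5*(-149) = 35 + 1639/5 = 1814/5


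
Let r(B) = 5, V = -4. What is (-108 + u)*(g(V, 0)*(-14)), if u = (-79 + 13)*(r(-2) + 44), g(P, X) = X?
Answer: 0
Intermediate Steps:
u = -3234 (u = (-79 + 13)*(5 + 44) = -66*49 = -3234)
(-108 + u)*(g(V, 0)*(-14)) = (-108 - 3234)*(0*(-14)) = -3342*0 = 0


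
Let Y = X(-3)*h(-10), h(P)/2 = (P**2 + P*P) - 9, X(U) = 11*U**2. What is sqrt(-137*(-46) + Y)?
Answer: 2*sqrt(11030) ≈ 210.05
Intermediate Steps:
h(P) = -18 + 4*P**2 (h(P) = 2*((P**2 + P*P) - 9) = 2*((P**2 + P**2) - 9) = 2*(2*P**2 - 9) = 2*(-9 + 2*P**2) = -18 + 4*P**2)
Y = 37818 (Y = (11*(-3)**2)*(-18 + 4*(-10)**2) = (11*9)*(-18 + 4*100) = 99*(-18 + 400) = 99*382 = 37818)
sqrt(-137*(-46) + Y) = sqrt(-137*(-46) + 37818) = sqrt(6302 + 37818) = sqrt(44120) = 2*sqrt(11030)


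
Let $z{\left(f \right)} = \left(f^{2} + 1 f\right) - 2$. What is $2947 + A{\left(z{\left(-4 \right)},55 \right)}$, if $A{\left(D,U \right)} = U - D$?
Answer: $2992$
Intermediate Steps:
$z{\left(f \right)} = -2 + f + f^{2}$ ($z{\left(f \right)} = \left(f^{2} + f\right) - 2 = \left(f + f^{2}\right) - 2 = -2 + f + f^{2}$)
$2947 + A{\left(z{\left(-4 \right)},55 \right)} = 2947 + \left(55 - \left(-2 - 4 + \left(-4\right)^{2}\right)\right) = 2947 + \left(55 - \left(-2 - 4 + 16\right)\right) = 2947 + \left(55 - 10\right) = 2947 + 45 = 2992$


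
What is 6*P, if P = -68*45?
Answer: -18360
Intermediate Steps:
P = -3060
6*P = 6*(-3060) = -18360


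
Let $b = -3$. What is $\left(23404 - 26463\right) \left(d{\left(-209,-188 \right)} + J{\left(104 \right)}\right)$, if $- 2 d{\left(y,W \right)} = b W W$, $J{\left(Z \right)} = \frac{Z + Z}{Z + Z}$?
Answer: $-162179003$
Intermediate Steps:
$J{\left(Z \right)} = 1$ ($J{\left(Z \right)} = \frac{2 Z}{2 Z} = 2 Z \frac{1}{2 Z} = 1$)
$d{\left(y,W \right)} = \frac{3 W^{2}}{2}$ ($d{\left(y,W \right)} = - \frac{- 3 W W}{2} = - \frac{\left(-3\right) W^{2}}{2} = \frac{3 W^{2}}{2}$)
$\left(23404 - 26463\right) \left(d{\left(-209,-188 \right)} + J{\left(104 \right)}\right) = \left(23404 - 26463\right) \left(\frac{3 \left(-188\right)^{2}}{2} + 1\right) = - 3059 \left(\frac{3}{2} \cdot 35344 + 1\right) = - 3059 \left(53016 + 1\right) = \left(-3059\right) 53017 = -162179003$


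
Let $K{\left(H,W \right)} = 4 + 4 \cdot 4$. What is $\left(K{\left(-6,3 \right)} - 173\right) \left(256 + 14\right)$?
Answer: $-41310$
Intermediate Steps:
$K{\left(H,W \right)} = 20$ ($K{\left(H,W \right)} = 4 + 16 = 20$)
$\left(K{\left(-6,3 \right)} - 173\right) \left(256 + 14\right) = \left(20 - 173\right) \left(256 + 14\right) = \left(-153\right) 270 = -41310$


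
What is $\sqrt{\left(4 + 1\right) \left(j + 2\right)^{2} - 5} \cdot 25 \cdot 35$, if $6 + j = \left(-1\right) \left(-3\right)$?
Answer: $0$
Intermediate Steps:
$j = -3$ ($j = -6 - -3 = -6 + 3 = -3$)
$\sqrt{\left(4 + 1\right) \left(j + 2\right)^{2} - 5} \cdot 25 \cdot 35 = \sqrt{\left(4 + 1\right) \left(-3 + 2\right)^{2} - 5} \cdot 25 \cdot 35 = \sqrt{5 \left(-1\right)^{2} - 5} \cdot 25 \cdot 35 = \sqrt{5 \cdot 1 - 5} \cdot 25 \cdot 35 = \sqrt{5 - 5} \cdot 25 \cdot 35 = \sqrt{0} \cdot 25 \cdot 35 = 0 \cdot 25 \cdot 35 = 0 \cdot 35 = 0$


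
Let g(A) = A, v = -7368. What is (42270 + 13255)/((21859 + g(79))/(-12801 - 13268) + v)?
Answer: -289496245/38419666 ≈ -7.5351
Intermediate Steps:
(42270 + 13255)/((21859 + g(79))/(-12801 - 13268) + v) = (42270 + 13255)/((21859 + 79)/(-12801 - 13268) - 7368) = 55525/(21938/(-26069) - 7368) = 55525/(21938*(-1/26069) - 7368) = 55525/(-21938/26069 - 7368) = 55525/(-192098330/26069) = 55525*(-26069/192098330) = -289496245/38419666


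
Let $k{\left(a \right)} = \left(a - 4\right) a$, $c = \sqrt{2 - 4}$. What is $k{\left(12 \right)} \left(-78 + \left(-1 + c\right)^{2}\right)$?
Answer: $-7584 - 192 i \sqrt{2} \approx -7584.0 - 271.53 i$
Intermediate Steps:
$c = i \sqrt{2}$ ($c = \sqrt{-2} = i \sqrt{2} \approx 1.4142 i$)
$k{\left(a \right)} = a \left(-4 + a\right)$ ($k{\left(a \right)} = \left(-4 + a\right) a = a \left(-4 + a\right)$)
$k{\left(12 \right)} \left(-78 + \left(-1 + c\right)^{2}\right) = 12 \left(-4 + 12\right) \left(-78 + \left(-1 + i \sqrt{2}\right)^{2}\right) = 12 \cdot 8 \left(-78 + \left(-1 + i \sqrt{2}\right)^{2}\right) = 96 \left(-78 + \left(-1 + i \sqrt{2}\right)^{2}\right) = -7488 + 96 \left(-1 + i \sqrt{2}\right)^{2}$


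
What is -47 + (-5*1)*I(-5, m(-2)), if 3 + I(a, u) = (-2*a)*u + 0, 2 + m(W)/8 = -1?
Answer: 1168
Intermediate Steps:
m(W) = -24 (m(W) = -16 + 8*(-1) = -16 - 8 = -24)
I(a, u) = -3 - 2*a*u (I(a, u) = -3 + ((-2*a)*u + 0) = -3 + (-2*a*u + 0) = -3 - 2*a*u)
-47 + (-5*1)*I(-5, m(-2)) = -47 + (-5*1)*(-3 - 2*(-5)*(-24)) = -47 - 5*(-3 - 240) = -47 - 5*(-243) = -47 + 1215 = 1168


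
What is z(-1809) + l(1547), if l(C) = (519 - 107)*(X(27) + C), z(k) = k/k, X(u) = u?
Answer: 648489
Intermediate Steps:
z(k) = 1
l(C) = 11124 + 412*C (l(C) = (519 - 107)*(27 + C) = 412*(27 + C) = 11124 + 412*C)
z(-1809) + l(1547) = 1 + (11124 + 412*1547) = 1 + (11124 + 637364) = 1 + 648488 = 648489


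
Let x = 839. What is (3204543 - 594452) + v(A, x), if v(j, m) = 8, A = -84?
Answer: 2610099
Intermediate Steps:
(3204543 - 594452) + v(A, x) = (3204543 - 594452) + 8 = 2610091 + 8 = 2610099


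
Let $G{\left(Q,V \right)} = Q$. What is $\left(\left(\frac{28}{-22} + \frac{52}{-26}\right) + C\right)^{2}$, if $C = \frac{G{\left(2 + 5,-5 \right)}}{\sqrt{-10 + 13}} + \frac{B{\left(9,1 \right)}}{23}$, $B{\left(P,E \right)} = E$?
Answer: $\frac{5138908}{192027} - \frac{11438 \sqrt{3}}{759} \approx 0.65967$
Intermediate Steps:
$C = \frac{1}{23} + \frac{7 \sqrt{3}}{3}$ ($C = \frac{2 + 5}{\sqrt{-10 + 13}} + 1 \cdot \frac{1}{23} = \frac{7}{\sqrt{3}} + 1 \cdot \frac{1}{23} = 7 \frac{\sqrt{3}}{3} + \frac{1}{23} = \frac{7 \sqrt{3}}{3} + \frac{1}{23} = \frac{1}{23} + \frac{7 \sqrt{3}}{3} \approx 4.0849$)
$\left(\left(\frac{28}{-22} + \frac{52}{-26}\right) + C\right)^{2} = \left(\left(\frac{28}{-22} + \frac{52}{-26}\right) + \left(\frac{1}{23} + \frac{7 \sqrt{3}}{3}\right)\right)^{2} = \left(\left(28 \left(- \frac{1}{22}\right) + 52 \left(- \frac{1}{26}\right)\right) + \left(\frac{1}{23} + \frac{7 \sqrt{3}}{3}\right)\right)^{2} = \left(\left(- \frac{14}{11} - 2\right) + \left(\frac{1}{23} + \frac{7 \sqrt{3}}{3}\right)\right)^{2} = \left(- \frac{36}{11} + \left(\frac{1}{23} + \frac{7 \sqrt{3}}{3}\right)\right)^{2} = \left(- \frac{817}{253} + \frac{7 \sqrt{3}}{3}\right)^{2}$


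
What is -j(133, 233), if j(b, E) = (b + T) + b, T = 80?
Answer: -346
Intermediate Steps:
j(b, E) = 80 + 2*b (j(b, E) = (b + 80) + b = (80 + b) + b = 80 + 2*b)
-j(133, 233) = -(80 + 2*133) = -(80 + 266) = -1*346 = -346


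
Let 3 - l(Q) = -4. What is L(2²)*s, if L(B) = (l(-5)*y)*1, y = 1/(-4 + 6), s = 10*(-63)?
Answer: -2205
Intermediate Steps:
l(Q) = 7 (l(Q) = 3 - 1*(-4) = 3 + 4 = 7)
s = -630
y = ½ (y = 1/2 = ½ ≈ 0.50000)
L(B) = 7/2 (L(B) = (7*(½))*1 = (7/2)*1 = 7/2)
L(2²)*s = (7/2)*(-630) = -2205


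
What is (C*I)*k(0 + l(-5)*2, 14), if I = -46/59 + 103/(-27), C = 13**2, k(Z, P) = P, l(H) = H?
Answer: -17316754/1593 ≈ -10871.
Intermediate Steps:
C = 169
I = -7319/1593 (I = -46*1/59 + 103*(-1/27) = -46/59 - 103/27 = -7319/1593 ≈ -4.5945)
(C*I)*k(0 + l(-5)*2, 14) = (169*(-7319/1593))*14 = -1236911/1593*14 = -17316754/1593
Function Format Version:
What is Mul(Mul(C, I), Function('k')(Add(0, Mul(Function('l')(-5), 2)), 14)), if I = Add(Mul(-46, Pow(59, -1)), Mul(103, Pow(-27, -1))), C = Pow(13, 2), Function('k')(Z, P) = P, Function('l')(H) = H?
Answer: Rational(-17316754, 1593) ≈ -10871.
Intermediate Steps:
C = 169
I = Rational(-7319, 1593) (I = Add(Mul(-46, Rational(1, 59)), Mul(103, Rational(-1, 27))) = Add(Rational(-46, 59), Rational(-103, 27)) = Rational(-7319, 1593) ≈ -4.5945)
Mul(Mul(C, I), Function('k')(Add(0, Mul(Function('l')(-5), 2)), 14)) = Mul(Mul(169, Rational(-7319, 1593)), 14) = Mul(Rational(-1236911, 1593), 14) = Rational(-17316754, 1593)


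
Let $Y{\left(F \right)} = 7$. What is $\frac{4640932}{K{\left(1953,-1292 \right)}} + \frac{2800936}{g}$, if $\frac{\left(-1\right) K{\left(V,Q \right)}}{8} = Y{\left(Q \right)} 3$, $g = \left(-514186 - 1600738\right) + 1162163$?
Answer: $- \frac{122838043625}{4446218} \approx -27628.0$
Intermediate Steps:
$g = -952761$ ($g = -2114924 + 1162163 = -952761$)
$K{\left(V,Q \right)} = -168$ ($K{\left(V,Q \right)} = - 8 \cdot 7 \cdot 3 = \left(-8\right) 21 = -168$)
$\frac{4640932}{K{\left(1953,-1292 \right)}} + \frac{2800936}{g} = \frac{4640932}{-168} + \frac{2800936}{-952761} = 4640932 \left(- \frac{1}{168}\right) + 2800936 \left(- \frac{1}{952761}\right) = - \frac{1160233}{42} - \frac{2800936}{952761} = - \frac{122838043625}{4446218}$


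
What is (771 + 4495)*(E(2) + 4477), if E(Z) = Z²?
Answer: 23596946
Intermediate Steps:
(771 + 4495)*(E(2) + 4477) = (771 + 4495)*(2² + 4477) = 5266*(4 + 4477) = 5266*4481 = 23596946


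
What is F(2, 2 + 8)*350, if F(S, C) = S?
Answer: 700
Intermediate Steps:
F(2, 2 + 8)*350 = 2*350 = 700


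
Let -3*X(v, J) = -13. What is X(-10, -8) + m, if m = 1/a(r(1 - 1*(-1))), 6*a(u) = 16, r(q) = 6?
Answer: 113/24 ≈ 4.7083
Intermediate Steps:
X(v, J) = 13/3 (X(v, J) = -⅓*(-13) = 13/3)
a(u) = 8/3 (a(u) = (⅙)*16 = 8/3)
m = 3/8 (m = 1/(8/3) = 3/8 ≈ 0.37500)
X(-10, -8) + m = 13/3 + 3/8 = 113/24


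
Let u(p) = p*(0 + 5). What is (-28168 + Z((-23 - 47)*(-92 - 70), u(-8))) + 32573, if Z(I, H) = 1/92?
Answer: 405261/92 ≈ 4405.0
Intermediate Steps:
u(p) = 5*p (u(p) = p*5 = 5*p)
Z(I, H) = 1/92
(-28168 + Z((-23 - 47)*(-92 - 70), u(-8))) + 32573 = (-28168 + 1/92) + 32573 = -2591455/92 + 32573 = 405261/92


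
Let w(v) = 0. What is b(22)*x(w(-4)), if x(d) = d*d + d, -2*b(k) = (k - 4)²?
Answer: 0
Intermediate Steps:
b(k) = -(-4 + k)²/2 (b(k) = -(k - 4)²/2 = -(-4 + k)²/2)
x(d) = d + d² (x(d) = d² + d = d + d²)
b(22)*x(w(-4)) = (-(-4 + 22)²/2)*(0*(1 + 0)) = (-½*18²)*(0*1) = -½*324*0 = -162*0 = 0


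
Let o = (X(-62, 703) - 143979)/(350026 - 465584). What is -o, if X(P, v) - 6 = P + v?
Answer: -71666/57779 ≈ -1.2403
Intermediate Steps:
X(P, v) = 6 + P + v (X(P, v) = 6 + (P + v) = 6 + P + v)
o = 71666/57779 (o = ((6 - 62 + 703) - 143979)/(350026 - 465584) = (647 - 143979)/(-115558) = -143332*(-1/115558) = 71666/57779 ≈ 1.2403)
-o = -1*71666/57779 = -71666/57779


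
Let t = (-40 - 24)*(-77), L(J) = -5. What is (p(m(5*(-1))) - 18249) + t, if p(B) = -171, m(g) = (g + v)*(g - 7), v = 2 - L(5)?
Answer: -13492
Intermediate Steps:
v = 7 (v = 2 - 1*(-5) = 2 + 5 = 7)
m(g) = (-7 + g)*(7 + g) (m(g) = (g + 7)*(g - 7) = (7 + g)*(-7 + g) = (-7 + g)*(7 + g))
t = 4928 (t = -64*(-77) = 4928)
(p(m(5*(-1))) - 18249) + t = (-171 - 18249) + 4928 = -18420 + 4928 = -13492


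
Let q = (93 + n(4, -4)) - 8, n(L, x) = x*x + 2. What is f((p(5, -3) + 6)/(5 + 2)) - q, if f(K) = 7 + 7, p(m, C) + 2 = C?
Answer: -89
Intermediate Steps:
n(L, x) = 2 + x**2 (n(L, x) = x**2 + 2 = 2 + x**2)
p(m, C) = -2 + C
f(K) = 14
q = 103 (q = (93 + (2 + (-4)**2)) - 8 = (93 + (2 + 16)) - 8 = (93 + 18) - 8 = 111 - 8 = 103)
f((p(5, -3) + 6)/(5 + 2)) - q = 14 - 1*103 = 14 - 103 = -89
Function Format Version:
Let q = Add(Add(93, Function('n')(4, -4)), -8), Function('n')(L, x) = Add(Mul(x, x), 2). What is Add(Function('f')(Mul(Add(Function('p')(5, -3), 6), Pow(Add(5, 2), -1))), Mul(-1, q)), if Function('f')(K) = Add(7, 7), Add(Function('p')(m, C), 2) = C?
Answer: -89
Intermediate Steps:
Function('n')(L, x) = Add(2, Pow(x, 2)) (Function('n')(L, x) = Add(Pow(x, 2), 2) = Add(2, Pow(x, 2)))
Function('p')(m, C) = Add(-2, C)
Function('f')(K) = 14
q = 103 (q = Add(Add(93, Add(2, Pow(-4, 2))), -8) = Add(Add(93, Add(2, 16)), -8) = Add(Add(93, 18), -8) = Add(111, -8) = 103)
Add(Function('f')(Mul(Add(Function('p')(5, -3), 6), Pow(Add(5, 2), -1))), Mul(-1, q)) = Add(14, Mul(-1, 103)) = Add(14, -103) = -89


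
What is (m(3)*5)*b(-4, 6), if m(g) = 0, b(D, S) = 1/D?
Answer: 0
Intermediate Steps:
(m(3)*5)*b(-4, 6) = (0*5)/(-4) = 0*(-¼) = 0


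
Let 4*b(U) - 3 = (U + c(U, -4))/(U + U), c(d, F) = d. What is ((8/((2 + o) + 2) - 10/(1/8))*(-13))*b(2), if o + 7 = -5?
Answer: 1053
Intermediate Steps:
o = -12 (o = -7 - 5 = -12)
b(U) = 1 (b(U) = 3/4 + ((U + U)/(U + U))/4 = 3/4 + ((2*U)/((2*U)))/4 = 3/4 + ((2*U)*(1/(2*U)))/4 = 3/4 + (1/4)*1 = 3/4 + 1/4 = 1)
((8/((2 + o) + 2) - 10/(1/8))*(-13))*b(2) = ((8/((2 - 12) + 2) - 10/(1/8))*(-13))*1 = ((8/(-10 + 2) - 10/1/8)*(-13))*1 = ((8/(-8) - 10*8)*(-13))*1 = ((8*(-1/8) - 80)*(-13))*1 = ((-1 - 80)*(-13))*1 = -81*(-13)*1 = 1053*1 = 1053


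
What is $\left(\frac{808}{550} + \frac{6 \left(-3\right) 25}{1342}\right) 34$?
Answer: $\frac{58786}{1525} \approx 38.548$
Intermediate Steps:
$\left(\frac{808}{550} + \frac{6 \left(-3\right) 25}{1342}\right) 34 = \left(808 \cdot \frac{1}{550} + \left(-18\right) 25 \cdot \frac{1}{1342}\right) 34 = \left(\frac{404}{275} - \frac{225}{671}\right) 34 = \frac{1729}{1525} \cdot 34 = \frac{58786}{1525}$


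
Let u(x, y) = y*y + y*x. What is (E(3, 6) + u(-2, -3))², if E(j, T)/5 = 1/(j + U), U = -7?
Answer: 3025/16 ≈ 189.06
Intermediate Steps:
u(x, y) = y² + x*y
E(j, T) = 5/(-7 + j) (E(j, T) = 5/(j - 7) = 5/(-7 + j))
(E(3, 6) + u(-2, -3))² = (5/(-7 + 3) - 3*(-2 - 3))² = (5/(-4) - 3*(-5))² = (5*(-¼) + 15)² = (-5/4 + 15)² = (55/4)² = 3025/16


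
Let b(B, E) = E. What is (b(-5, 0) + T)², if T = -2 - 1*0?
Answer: 4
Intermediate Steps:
T = -2 (T = -2 + 0 = -2)
(b(-5, 0) + T)² = (0 - 2)² = (-2)² = 4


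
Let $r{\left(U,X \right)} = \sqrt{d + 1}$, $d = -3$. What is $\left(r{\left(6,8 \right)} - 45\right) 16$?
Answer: $-720 + 16 i \sqrt{2} \approx -720.0 + 22.627 i$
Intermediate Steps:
$r{\left(U,X \right)} = i \sqrt{2}$ ($r{\left(U,X \right)} = \sqrt{-3 + 1} = \sqrt{-2} = i \sqrt{2}$)
$\left(r{\left(6,8 \right)} - 45\right) 16 = \left(i \sqrt{2} - 45\right) 16 = \left(-45 + i \sqrt{2}\right) 16 = -720 + 16 i \sqrt{2}$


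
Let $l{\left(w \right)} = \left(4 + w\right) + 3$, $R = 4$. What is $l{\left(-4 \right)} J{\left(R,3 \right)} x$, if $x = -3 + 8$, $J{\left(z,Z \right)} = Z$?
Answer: $45$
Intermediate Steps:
$l{\left(w \right)} = 7 + w$
$x = 5$
$l{\left(-4 \right)} J{\left(R,3 \right)} x = \left(7 - 4\right) 3 \cdot 5 = 3 \cdot 3 \cdot 5 = 9 \cdot 5 = 45$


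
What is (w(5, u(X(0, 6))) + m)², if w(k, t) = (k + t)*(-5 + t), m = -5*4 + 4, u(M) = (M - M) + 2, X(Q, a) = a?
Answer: 1369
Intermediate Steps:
u(M) = 2 (u(M) = 0 + 2 = 2)
m = -16 (m = -20 + 4 = -16)
w(k, t) = (-5 + t)*(k + t)
(w(5, u(X(0, 6))) + m)² = ((2² - 5*5 - 5*2 + 5*2) - 16)² = ((4 - 25 - 10 + 10) - 16)² = (-21 - 16)² = (-37)² = 1369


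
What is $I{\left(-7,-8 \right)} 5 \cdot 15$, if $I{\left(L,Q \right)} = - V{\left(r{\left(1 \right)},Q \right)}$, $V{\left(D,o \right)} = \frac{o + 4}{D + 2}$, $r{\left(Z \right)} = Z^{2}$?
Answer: $100$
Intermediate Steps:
$V{\left(D,o \right)} = \frac{4 + o}{2 + D}$
$I{\left(L,Q \right)} = - \frac{4}{3} - \frac{Q}{3}$ ($I{\left(L,Q \right)} = - \frac{4 + Q}{2 + 1^{2}} = - \frac{4 + Q}{2 + 1} = - \frac{4 + Q}{3} = - (\frac{4}{3} + \frac{Q}{3}) = - \frac{4}{3} - \frac{Q}{3}$)
$I{\left(-7,-8 \right)} 5 \cdot 15 = \left(- \frac{4}{3} - - \frac{8}{3}\right) 5 \cdot 15 = \left(- \frac{4}{3} + \frac{8}{3}\right) 75 = \frac{4}{3} \cdot 75 = 100$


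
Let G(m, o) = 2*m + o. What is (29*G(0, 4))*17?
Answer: 1972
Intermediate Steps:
G(m, o) = o + 2*m
(29*G(0, 4))*17 = (29*(4 + 2*0))*17 = (29*(4 + 0))*17 = (29*4)*17 = 116*17 = 1972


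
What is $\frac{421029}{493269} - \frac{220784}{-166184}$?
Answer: $\frac{1064727299}{487936997} \approx 2.1821$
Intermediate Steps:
$\frac{421029}{493269} - \frac{220784}{-166184} = 421029 \cdot \frac{1}{493269} - - \frac{27598}{20773} = \frac{20049}{23489} + \frac{27598}{20773} = \frac{1064727299}{487936997}$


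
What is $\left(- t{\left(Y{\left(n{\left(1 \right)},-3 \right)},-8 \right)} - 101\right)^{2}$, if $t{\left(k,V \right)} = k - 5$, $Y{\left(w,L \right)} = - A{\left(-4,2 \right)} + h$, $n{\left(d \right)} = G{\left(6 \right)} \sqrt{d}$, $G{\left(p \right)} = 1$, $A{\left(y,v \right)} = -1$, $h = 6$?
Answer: $10609$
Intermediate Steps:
$n{\left(d \right)} = \sqrt{d}$ ($n{\left(d \right)} = 1 \sqrt{d} = \sqrt{d}$)
$Y{\left(w,L \right)} = 7$ ($Y{\left(w,L \right)} = \left(-1\right) \left(-1\right) + 6 = 1 + 6 = 7$)
$t{\left(k,V \right)} = -5 + k$
$\left(- t{\left(Y{\left(n{\left(1 \right)},-3 \right)},-8 \right)} - 101\right)^{2} = \left(- (-5 + 7) - 101\right)^{2} = \left(\left(-1\right) 2 - 101\right)^{2} = \left(-2 - 101\right)^{2} = \left(-103\right)^{2} = 10609$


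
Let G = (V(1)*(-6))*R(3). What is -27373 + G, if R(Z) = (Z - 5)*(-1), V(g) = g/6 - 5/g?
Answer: -27315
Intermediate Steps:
V(g) = -5/g + g/6 (V(g) = g*(⅙) - 5/g = g/6 - 5/g = -5/g + g/6)
R(Z) = 5 - Z (R(Z) = (-5 + Z)*(-1) = 5 - Z)
G = 58 (G = ((-5/1 + (⅙)*1)*(-6))*(5 - 1*3) = ((-5*1 + ⅙)*(-6))*(5 - 3) = ((-5 + ⅙)*(-6))*2 = -29/6*(-6)*2 = 29*2 = 58)
-27373 + G = -27373 + 58 = -27315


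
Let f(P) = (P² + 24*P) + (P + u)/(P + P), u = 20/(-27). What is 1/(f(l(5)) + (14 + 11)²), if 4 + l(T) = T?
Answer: 54/35107 ≈ 0.0015382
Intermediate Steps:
l(T) = -4 + T
u = -20/27 (u = 20*(-1/27) = -20/27 ≈ -0.74074)
f(P) = P² + 24*P + (-20/27 + P)/(2*P) (f(P) = (P² + 24*P) + (P - 20/27)/(P + P) = (P² + 24*P) + (-20/27 + P)/((2*P)) = (P² + 24*P) + (-20/27 + P)*(1/(2*P)) = (P² + 24*P) + (-20/27 + P)/(2*P) = P² + 24*P + (-20/27 + P)/(2*P))
1/(f(l(5)) + (14 + 11)²) = 1/((½ + (-4 + 5)² + 24*(-4 + 5) - 10/(27*(-4 + 5))) + (14 + 11)²) = 1/((½ + 1² + 24*1 - 10/27/1) + 25²) = 1/((½ + 1 + 24 - 10/27*1) + 625) = 1/((½ + 1 + 24 - 10/27) + 625) = 1/(1357/54 + 625) = 1/(35107/54) = 54/35107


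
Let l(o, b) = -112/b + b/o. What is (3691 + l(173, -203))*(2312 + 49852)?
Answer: 965797054992/5017 ≈ 1.9250e+8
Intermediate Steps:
(3691 + l(173, -203))*(2312 + 49852) = (3691 + (-112/(-203) - 203/173))*(2312 + 49852) = (3691 + (-112*(-1/203) - 203*1/173))*52164 = (3691 + (16/29 - 203/173))*52164 = (3691 - 3119/5017)*52164 = (18514628/5017)*52164 = 965797054992/5017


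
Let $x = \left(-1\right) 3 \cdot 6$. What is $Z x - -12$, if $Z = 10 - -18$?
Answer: $-492$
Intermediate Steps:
$x = -18$ ($x = \left(-3\right) 6 = -18$)
$Z = 28$ ($Z = 10 + 18 = 28$)
$Z x - -12 = 28 \left(-18\right) - -12 = -504 + 12 = -492$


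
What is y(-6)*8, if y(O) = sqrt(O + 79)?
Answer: 8*sqrt(73) ≈ 68.352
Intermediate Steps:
y(O) = sqrt(79 + O)
y(-6)*8 = sqrt(79 - 6)*8 = sqrt(73)*8 = 8*sqrt(73)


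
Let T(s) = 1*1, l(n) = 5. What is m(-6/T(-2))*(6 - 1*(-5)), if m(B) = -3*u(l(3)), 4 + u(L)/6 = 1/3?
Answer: 726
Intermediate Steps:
T(s) = 1
u(L) = -22 (u(L) = -24 + 6*(1/3) = -24 + 6*(1*(⅓)) = -24 + 6*(⅓) = -24 + 2 = -22)
m(B) = 66 (m(B) = -3*(-22) = 66)
m(-6/T(-2))*(6 - 1*(-5)) = 66*(6 - 1*(-5)) = 66*(6 + 5) = 66*11 = 726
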